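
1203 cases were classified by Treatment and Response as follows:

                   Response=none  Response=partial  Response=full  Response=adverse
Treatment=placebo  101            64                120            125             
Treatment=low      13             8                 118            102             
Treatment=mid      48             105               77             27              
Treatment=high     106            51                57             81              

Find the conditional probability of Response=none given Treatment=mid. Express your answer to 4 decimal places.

Total with Treatment=mid: 48 + 105 + 77 + 27 = 257.
P(Response=none | Treatment=mid) = 48/257 = 0.1868.

0.1868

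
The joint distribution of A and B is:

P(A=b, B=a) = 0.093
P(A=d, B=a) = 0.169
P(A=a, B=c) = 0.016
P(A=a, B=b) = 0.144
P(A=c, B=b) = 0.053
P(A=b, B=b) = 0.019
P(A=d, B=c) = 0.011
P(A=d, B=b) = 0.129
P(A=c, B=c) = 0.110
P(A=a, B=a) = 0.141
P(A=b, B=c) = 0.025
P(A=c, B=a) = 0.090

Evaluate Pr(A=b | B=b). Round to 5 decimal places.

0.05507

P(B=b) = 0.144 + 0.019 + 0.053 + 0.129 = 0.345.
P(A=b | B=b) = 0.019/0.345 = 0.05507.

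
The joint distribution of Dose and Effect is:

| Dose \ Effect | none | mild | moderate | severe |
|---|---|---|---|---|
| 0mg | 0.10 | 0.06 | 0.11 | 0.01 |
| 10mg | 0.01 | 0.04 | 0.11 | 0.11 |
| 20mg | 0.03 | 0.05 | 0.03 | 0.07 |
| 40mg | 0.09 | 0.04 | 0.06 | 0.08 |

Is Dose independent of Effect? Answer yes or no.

no

P(Dose=0mg) = 0.28 and P(Effect=severe) = 0.27, so their product is 0.0756, but P(Dose=0mg, Effect=severe) = 0.01. Since these differ, Dose and Effect are not independent.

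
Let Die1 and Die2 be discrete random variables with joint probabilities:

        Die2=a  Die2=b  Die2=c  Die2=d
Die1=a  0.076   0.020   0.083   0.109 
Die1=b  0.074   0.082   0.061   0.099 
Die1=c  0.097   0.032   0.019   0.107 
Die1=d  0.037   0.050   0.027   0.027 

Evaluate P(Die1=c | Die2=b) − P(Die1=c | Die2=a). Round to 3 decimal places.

P(Die2=b) = 0.020 + 0.082 + 0.032 + 0.050 = 0.184; P(Die1=c | Die2=b) = 0.032/0.184 = 0.1739.
P(Die2=a) = 0.076 + 0.074 + 0.097 + 0.037 = 0.284; P(Die1=c | Die2=a) = 0.097/0.284 = 0.3415.
Difference = -0.168.

-0.168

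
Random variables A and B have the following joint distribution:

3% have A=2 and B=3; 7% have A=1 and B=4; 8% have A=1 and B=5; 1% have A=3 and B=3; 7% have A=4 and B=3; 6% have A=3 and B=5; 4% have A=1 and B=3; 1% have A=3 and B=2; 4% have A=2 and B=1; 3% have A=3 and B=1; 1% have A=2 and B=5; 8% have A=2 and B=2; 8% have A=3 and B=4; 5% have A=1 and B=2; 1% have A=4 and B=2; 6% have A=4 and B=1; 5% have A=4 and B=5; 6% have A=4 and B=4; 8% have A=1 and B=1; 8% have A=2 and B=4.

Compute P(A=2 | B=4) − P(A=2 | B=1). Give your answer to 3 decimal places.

P(B=4) = 0.07 + 0.08 + 0.08 + 0.06 = 0.29; P(A=2 | B=4) = 0.08/0.29 = 0.2759.
P(B=1) = 0.08 + 0.04 + 0.03 + 0.06 = 0.21; P(A=2 | B=1) = 0.04/0.21 = 0.1905.
Difference = 0.085.

0.085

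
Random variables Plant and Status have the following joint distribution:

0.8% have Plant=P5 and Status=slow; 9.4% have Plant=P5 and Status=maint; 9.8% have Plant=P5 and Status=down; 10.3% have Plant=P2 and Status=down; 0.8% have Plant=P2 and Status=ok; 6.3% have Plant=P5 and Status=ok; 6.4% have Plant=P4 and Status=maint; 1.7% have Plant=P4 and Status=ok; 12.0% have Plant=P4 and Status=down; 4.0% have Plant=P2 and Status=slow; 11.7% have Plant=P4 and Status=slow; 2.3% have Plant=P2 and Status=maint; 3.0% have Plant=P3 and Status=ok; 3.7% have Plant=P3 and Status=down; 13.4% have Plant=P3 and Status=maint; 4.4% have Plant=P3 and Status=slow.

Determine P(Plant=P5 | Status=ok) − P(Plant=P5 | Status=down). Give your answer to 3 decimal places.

0.260

P(Status=ok) = 0.008 + 0.030 + 0.017 + 0.063 = 0.118; P(Plant=P5 | Status=ok) = 0.063/0.118 = 0.5339.
P(Status=down) = 0.103 + 0.037 + 0.120 + 0.098 = 0.358; P(Plant=P5 | Status=down) = 0.098/0.358 = 0.2737.
Difference = 0.260.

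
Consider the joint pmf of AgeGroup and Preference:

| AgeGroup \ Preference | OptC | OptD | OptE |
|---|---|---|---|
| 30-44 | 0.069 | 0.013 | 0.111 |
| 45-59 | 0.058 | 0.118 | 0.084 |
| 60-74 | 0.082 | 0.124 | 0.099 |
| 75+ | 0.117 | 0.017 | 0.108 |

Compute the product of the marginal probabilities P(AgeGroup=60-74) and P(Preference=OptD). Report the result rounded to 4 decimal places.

P(AgeGroup=60-74) = 0.082 + 0.124 + 0.099 = 0.305.
P(Preference=OptD) = 0.013 + 0.118 + 0.124 + 0.017 = 0.272.
Product: 0.305 × 0.272 = 0.0830.

0.0830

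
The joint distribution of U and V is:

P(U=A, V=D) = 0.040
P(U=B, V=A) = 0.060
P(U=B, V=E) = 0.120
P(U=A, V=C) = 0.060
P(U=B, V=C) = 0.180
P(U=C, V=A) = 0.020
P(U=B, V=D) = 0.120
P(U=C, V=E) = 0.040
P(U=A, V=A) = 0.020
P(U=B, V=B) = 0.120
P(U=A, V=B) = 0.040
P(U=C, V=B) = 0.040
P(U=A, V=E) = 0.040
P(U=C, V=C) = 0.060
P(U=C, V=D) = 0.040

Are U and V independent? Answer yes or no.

yes

Every cell satisfies P(U,V) = P(U)·P(V). For instance P(U=A) = 0.200, P(V=E) = 0.200, and 0.200×0.200 = 0.040 matches the joint entry. So U and V are independent.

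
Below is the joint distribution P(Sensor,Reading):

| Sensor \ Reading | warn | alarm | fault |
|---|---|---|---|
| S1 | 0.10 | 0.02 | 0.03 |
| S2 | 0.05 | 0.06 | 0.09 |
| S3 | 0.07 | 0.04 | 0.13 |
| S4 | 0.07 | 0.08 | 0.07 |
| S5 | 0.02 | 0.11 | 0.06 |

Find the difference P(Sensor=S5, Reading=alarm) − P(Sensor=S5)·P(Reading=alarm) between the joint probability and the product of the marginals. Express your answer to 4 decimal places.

P(Sensor=S5) = 0.02 + 0.11 + 0.06 = 0.19.
P(Reading=alarm) = 0.02 + 0.06 + 0.04 + 0.08 + 0.11 = 0.31.
P(Sensor=S5, Reading=alarm) − P(Sensor=S5)P(Reading=alarm) = 0.11 − 0.19×0.31 = 0.0511.

0.0511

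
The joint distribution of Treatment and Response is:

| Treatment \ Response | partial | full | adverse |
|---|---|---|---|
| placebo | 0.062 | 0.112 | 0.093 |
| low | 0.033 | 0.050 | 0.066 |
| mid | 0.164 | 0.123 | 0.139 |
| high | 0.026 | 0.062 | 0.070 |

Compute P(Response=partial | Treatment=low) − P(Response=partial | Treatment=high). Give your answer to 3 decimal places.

0.057

P(Treatment=low) = 0.033 + 0.050 + 0.066 = 0.149; P(Response=partial | Treatment=low) = 0.033/0.149 = 0.2215.
P(Treatment=high) = 0.026 + 0.062 + 0.070 = 0.158; P(Response=partial | Treatment=high) = 0.026/0.158 = 0.1646.
Difference = 0.057.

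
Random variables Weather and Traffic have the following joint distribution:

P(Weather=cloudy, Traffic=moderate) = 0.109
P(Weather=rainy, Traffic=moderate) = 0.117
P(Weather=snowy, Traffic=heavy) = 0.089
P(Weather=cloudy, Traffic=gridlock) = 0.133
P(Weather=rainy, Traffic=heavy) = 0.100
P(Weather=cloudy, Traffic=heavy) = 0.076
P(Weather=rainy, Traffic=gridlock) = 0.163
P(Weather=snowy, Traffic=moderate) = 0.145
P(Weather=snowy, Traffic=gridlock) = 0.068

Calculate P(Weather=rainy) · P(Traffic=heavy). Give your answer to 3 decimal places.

P(Weather=rainy) = 0.117 + 0.100 + 0.163 = 0.380.
P(Traffic=heavy) = 0.076 + 0.100 + 0.089 = 0.265.
Product: 0.380 × 0.265 = 0.101.

0.101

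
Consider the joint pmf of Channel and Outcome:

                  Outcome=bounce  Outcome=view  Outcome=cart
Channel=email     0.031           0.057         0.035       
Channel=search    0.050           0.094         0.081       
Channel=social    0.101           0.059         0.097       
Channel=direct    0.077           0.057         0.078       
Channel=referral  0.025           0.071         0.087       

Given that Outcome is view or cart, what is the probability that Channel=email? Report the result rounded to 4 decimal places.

P(Outcome=view) = 0.057 + 0.094 + 0.059 + 0.057 + 0.071 = 0.338.
P(Outcome=cart) = 0.035 + 0.081 + 0.097 + 0.078 + 0.087 = 0.378.
P(Outcome ∈ {view, cart}) = 0.338 + 0.378 = 0.716; P(Channel=email, Outcome ∈ {view, cart}) = 0.057 + 0.035 = 0.092.
P(Channel=email | Outcome ∈ {view, cart}) = 0.092/0.716 = 0.1285.

0.1285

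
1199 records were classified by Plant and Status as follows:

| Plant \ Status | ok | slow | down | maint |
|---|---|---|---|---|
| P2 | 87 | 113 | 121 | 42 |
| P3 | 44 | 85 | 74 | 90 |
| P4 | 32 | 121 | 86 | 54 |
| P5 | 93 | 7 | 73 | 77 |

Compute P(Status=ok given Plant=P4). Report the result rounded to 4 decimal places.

0.1092

Total with Plant=P4: 32 + 121 + 86 + 54 = 293.
P(Status=ok | Plant=P4) = 32/293 = 0.1092.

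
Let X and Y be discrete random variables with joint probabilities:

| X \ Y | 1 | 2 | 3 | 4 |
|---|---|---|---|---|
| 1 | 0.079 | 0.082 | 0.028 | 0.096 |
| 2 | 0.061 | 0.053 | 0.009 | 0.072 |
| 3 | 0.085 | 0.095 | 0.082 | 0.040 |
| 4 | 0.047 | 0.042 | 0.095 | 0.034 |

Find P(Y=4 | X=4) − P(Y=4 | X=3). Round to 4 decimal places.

0.0235

P(X=4) = 0.047 + 0.042 + 0.095 + 0.034 = 0.218; P(Y=4 | X=4) = 0.034/0.218 = 0.15596.
P(X=3) = 0.085 + 0.095 + 0.082 + 0.040 = 0.302; P(Y=4 | X=3) = 0.040/0.302 = 0.13245.
Difference = 0.0235.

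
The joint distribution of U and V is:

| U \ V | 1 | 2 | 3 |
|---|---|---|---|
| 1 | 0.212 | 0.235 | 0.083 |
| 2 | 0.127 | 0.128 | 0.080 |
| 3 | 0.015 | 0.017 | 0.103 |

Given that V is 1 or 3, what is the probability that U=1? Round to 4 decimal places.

P(V=1) = 0.212 + 0.127 + 0.015 = 0.354.
P(V=3) = 0.083 + 0.080 + 0.103 = 0.266.
P(V ∈ {1, 3}) = 0.354 + 0.266 = 0.620; P(U=1, V ∈ {1, 3}) = 0.212 + 0.083 = 0.295.
P(U=1 | V ∈ {1, 3}) = 0.295/0.620 = 0.4758.

0.4758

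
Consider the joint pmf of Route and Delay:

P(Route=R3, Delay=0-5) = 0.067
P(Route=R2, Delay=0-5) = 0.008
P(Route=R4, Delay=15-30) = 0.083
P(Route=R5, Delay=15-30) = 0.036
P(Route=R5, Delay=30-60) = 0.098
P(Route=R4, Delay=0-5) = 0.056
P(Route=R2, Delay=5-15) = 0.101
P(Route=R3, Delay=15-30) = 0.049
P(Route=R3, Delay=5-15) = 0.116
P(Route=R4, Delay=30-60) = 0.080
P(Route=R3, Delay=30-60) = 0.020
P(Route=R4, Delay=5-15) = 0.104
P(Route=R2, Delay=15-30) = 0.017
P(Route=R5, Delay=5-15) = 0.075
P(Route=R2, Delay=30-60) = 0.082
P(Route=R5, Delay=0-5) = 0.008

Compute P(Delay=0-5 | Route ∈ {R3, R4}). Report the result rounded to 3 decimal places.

0.214

P(Route=R3) = 0.067 + 0.116 + 0.049 + 0.020 = 0.252.
P(Route=R4) = 0.056 + 0.104 + 0.083 + 0.080 = 0.323.
P(Route ∈ {R3, R4}) = 0.252 + 0.323 = 0.575; P(Delay=0-5, Route ∈ {R3, R4}) = 0.067 + 0.056 = 0.123.
P(Delay=0-5 | Route ∈ {R3, R4}) = 0.123/0.575 = 0.214.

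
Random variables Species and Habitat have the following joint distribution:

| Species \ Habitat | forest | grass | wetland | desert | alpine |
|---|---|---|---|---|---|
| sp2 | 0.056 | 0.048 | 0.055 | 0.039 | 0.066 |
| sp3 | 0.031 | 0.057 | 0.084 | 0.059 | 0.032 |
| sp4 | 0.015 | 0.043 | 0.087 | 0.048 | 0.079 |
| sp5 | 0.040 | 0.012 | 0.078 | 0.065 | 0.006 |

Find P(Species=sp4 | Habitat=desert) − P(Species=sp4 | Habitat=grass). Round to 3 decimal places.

P(Habitat=desert) = 0.039 + 0.059 + 0.048 + 0.065 = 0.211; P(Species=sp4 | Habitat=desert) = 0.048/0.211 = 0.2275.
P(Habitat=grass) = 0.048 + 0.057 + 0.043 + 0.012 = 0.160; P(Species=sp4 | Habitat=grass) = 0.043/0.160 = 0.2688.
Difference = -0.041.

-0.041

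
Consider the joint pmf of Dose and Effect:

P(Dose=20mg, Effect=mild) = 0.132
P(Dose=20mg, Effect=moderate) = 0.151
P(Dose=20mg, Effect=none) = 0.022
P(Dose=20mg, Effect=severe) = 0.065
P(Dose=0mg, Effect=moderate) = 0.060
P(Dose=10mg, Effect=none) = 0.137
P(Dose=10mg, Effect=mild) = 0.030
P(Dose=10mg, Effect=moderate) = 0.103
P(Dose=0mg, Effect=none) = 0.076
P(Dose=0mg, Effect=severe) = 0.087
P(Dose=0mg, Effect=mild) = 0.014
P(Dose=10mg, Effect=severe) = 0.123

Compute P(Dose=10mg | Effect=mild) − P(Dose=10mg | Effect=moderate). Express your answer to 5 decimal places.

-0.15757

P(Effect=mild) = 0.014 + 0.030 + 0.132 = 0.176; P(Dose=10mg | Effect=mild) = 0.030/0.176 = 0.170455.
P(Effect=moderate) = 0.060 + 0.103 + 0.151 = 0.314; P(Dose=10mg | Effect=moderate) = 0.103/0.314 = 0.328025.
Difference = -0.15757.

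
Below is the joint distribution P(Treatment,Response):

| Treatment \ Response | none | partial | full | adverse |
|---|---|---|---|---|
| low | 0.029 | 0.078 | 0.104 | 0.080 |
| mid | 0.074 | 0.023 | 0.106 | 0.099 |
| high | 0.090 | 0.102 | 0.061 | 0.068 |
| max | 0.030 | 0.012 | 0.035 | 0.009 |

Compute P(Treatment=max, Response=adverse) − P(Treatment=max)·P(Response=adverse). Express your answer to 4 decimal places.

-0.0130

P(Treatment=max) = 0.030 + 0.012 + 0.035 + 0.009 = 0.086.
P(Response=adverse) = 0.080 + 0.099 + 0.068 + 0.009 = 0.256.
P(Treatment=max, Response=adverse) − P(Treatment=max)P(Response=adverse) = 0.009 − 0.086×0.256 = -0.0130.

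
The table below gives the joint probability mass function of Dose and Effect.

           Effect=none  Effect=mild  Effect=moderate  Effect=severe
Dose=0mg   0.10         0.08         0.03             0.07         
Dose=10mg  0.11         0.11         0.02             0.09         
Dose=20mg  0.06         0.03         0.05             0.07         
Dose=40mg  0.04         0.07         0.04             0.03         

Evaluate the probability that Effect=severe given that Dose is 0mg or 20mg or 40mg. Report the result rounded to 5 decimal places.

0.25373

P(Dose=0mg) = 0.10 + 0.08 + 0.03 + 0.07 = 0.28.
P(Dose=20mg) = 0.06 + 0.03 + 0.05 + 0.07 = 0.21.
P(Dose=40mg) = 0.04 + 0.07 + 0.04 + 0.03 = 0.18.
P(Dose ∈ {0mg, 20mg, 40mg}) = 0.28 + 0.21 + 0.18 = 0.67; P(Effect=severe, Dose ∈ {0mg, 20mg, 40mg}) = 0.07 + 0.07 + 0.03 = 0.17.
P(Effect=severe | Dose ∈ {0mg, 20mg, 40mg}) = 0.17/0.67 = 0.25373.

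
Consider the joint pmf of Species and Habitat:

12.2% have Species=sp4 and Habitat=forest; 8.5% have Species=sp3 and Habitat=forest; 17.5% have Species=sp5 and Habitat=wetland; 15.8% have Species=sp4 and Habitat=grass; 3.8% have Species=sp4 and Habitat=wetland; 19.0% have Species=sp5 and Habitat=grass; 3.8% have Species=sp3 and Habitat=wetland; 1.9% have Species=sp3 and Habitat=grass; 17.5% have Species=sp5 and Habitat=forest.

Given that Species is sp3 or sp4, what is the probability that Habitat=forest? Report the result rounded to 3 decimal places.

0.450

P(Species=sp3) = 0.085 + 0.019 + 0.038 = 0.142.
P(Species=sp4) = 0.122 + 0.158 + 0.038 = 0.318.
P(Species ∈ {sp3, sp4}) = 0.142 + 0.318 = 0.460; P(Habitat=forest, Species ∈ {sp3, sp4}) = 0.085 + 0.122 = 0.207.
P(Habitat=forest | Species ∈ {sp3, sp4}) = 0.207/0.460 = 0.450.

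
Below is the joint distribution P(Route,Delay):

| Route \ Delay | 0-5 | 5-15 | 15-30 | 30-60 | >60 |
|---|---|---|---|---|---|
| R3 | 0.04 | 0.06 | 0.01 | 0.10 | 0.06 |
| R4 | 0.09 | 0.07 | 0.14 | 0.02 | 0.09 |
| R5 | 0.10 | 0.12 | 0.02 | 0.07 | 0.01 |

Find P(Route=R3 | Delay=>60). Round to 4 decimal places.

P(Delay=>60) = 0.06 + 0.09 + 0.01 = 0.16.
P(Route=R3 | Delay=>60) = 0.06/0.16 = 0.3750.

0.3750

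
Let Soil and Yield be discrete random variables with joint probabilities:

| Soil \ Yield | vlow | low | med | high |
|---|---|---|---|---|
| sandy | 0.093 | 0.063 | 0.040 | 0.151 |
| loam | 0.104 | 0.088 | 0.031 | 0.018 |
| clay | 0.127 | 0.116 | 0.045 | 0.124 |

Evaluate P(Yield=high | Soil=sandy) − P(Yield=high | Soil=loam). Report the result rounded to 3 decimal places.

0.360

P(Soil=sandy) = 0.093 + 0.063 + 0.040 + 0.151 = 0.347; P(Yield=high | Soil=sandy) = 0.151/0.347 = 0.4352.
P(Soil=loam) = 0.104 + 0.088 + 0.031 + 0.018 = 0.241; P(Yield=high | Soil=loam) = 0.018/0.241 = 0.0747.
Difference = 0.360.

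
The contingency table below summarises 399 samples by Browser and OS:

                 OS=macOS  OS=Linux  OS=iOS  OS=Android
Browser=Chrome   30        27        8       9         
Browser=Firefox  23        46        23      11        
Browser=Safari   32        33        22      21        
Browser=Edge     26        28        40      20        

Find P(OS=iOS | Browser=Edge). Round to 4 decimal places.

0.3509

Total with Browser=Edge: 26 + 28 + 40 + 20 = 114.
P(OS=iOS | Browser=Edge) = 40/114 = 0.3509.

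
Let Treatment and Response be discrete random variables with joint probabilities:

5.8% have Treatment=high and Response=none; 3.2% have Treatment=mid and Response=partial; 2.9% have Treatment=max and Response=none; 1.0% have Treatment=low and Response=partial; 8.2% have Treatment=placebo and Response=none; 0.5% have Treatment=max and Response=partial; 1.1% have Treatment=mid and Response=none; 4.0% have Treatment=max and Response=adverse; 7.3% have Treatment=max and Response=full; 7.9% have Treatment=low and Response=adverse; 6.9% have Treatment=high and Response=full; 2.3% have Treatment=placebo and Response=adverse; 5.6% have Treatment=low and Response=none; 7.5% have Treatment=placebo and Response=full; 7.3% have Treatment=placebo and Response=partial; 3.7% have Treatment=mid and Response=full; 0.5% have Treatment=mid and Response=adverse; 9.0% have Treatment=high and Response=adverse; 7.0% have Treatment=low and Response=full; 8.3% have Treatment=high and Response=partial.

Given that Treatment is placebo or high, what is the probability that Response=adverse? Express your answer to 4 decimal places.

0.2043

P(Treatment=placebo) = 0.082 + 0.073 + 0.075 + 0.023 = 0.253.
P(Treatment=high) = 0.058 + 0.083 + 0.069 + 0.090 = 0.300.
P(Treatment ∈ {placebo, high}) = 0.253 + 0.300 = 0.553; P(Response=adverse, Treatment ∈ {placebo, high}) = 0.023 + 0.090 = 0.113.
P(Response=adverse | Treatment ∈ {placebo, high}) = 0.113/0.553 = 0.2043.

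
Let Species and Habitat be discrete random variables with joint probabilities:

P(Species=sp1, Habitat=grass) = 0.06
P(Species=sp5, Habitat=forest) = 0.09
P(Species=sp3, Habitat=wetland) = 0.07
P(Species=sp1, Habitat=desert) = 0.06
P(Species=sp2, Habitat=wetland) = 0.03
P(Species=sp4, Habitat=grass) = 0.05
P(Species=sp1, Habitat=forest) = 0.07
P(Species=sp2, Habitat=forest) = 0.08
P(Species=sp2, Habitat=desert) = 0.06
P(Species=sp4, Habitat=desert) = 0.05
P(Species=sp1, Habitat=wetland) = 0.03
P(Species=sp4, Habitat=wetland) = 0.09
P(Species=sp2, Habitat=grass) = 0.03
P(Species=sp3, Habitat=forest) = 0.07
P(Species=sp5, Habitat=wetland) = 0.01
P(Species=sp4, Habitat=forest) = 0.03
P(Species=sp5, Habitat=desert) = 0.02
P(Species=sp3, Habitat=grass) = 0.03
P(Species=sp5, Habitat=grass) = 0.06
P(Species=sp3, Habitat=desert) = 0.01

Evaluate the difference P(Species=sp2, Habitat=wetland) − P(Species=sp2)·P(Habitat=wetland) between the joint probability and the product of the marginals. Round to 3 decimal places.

-0.016

P(Species=sp2) = 0.08 + 0.03 + 0.03 + 0.06 = 0.20.
P(Habitat=wetland) = 0.03 + 0.03 + 0.07 + 0.09 + 0.01 = 0.23.
P(Species=sp2, Habitat=wetland) − P(Species=sp2)P(Habitat=wetland) = 0.03 − 0.20×0.23 = -0.016.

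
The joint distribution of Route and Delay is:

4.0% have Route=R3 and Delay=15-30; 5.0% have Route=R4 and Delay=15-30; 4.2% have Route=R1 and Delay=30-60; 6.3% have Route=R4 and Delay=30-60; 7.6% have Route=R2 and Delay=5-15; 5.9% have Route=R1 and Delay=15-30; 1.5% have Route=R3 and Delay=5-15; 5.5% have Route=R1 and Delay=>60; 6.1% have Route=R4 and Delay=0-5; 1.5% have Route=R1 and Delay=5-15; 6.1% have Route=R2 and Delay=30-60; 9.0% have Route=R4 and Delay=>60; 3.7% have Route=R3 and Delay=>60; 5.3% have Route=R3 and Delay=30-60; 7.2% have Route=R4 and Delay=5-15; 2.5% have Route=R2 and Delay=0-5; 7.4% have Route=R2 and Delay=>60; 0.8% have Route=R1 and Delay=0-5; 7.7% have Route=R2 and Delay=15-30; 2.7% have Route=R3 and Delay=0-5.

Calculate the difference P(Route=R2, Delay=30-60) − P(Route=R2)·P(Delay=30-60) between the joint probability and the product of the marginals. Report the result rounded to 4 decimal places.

P(Route=R2) = 0.025 + 0.076 + 0.077 + 0.061 + 0.074 = 0.313.
P(Delay=30-60) = 0.042 + 0.061 + 0.053 + 0.063 = 0.219.
P(Route=R2, Delay=30-60) − P(Route=R2)P(Delay=30-60) = 0.061 − 0.313×0.219 = -0.0075.

-0.0075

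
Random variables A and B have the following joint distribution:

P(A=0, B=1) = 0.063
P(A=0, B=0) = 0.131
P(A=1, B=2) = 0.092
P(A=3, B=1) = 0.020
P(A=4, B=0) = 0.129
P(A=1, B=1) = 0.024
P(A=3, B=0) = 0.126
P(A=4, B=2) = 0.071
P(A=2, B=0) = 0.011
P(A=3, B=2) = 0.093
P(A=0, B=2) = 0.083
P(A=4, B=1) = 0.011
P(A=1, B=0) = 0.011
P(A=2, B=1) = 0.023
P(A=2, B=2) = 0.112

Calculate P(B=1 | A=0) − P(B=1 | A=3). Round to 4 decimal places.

0.1438

P(A=0) = 0.131 + 0.063 + 0.083 = 0.277; P(B=1 | A=0) = 0.063/0.277 = 0.22744.
P(A=3) = 0.126 + 0.020 + 0.093 = 0.239; P(B=1 | A=3) = 0.020/0.239 = 0.08368.
Difference = 0.1438.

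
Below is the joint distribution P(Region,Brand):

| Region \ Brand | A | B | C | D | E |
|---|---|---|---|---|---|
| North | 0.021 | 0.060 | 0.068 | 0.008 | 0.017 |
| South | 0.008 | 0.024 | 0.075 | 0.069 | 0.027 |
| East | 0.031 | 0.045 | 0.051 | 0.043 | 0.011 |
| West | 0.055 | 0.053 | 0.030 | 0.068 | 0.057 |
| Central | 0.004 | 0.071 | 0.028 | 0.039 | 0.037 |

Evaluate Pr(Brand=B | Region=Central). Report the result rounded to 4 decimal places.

0.3966

P(Region=Central) = 0.004 + 0.071 + 0.028 + 0.039 + 0.037 = 0.179.
P(Brand=B | Region=Central) = 0.071/0.179 = 0.3966.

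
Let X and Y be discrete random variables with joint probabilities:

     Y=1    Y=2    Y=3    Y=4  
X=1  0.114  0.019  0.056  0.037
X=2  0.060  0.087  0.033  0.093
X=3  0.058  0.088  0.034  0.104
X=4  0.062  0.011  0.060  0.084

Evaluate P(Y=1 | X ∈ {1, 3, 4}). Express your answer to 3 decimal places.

P(X=1) = 0.114 + 0.019 + 0.056 + 0.037 = 0.226.
P(X=3) = 0.058 + 0.088 + 0.034 + 0.104 = 0.284.
P(X=4) = 0.062 + 0.011 + 0.060 + 0.084 = 0.217.
P(X ∈ {1, 3, 4}) = 0.226 + 0.284 + 0.217 = 0.727; P(Y=1, X ∈ {1, 3, 4}) = 0.114 + 0.058 + 0.062 = 0.234.
P(Y=1 | X ∈ {1, 3, 4}) = 0.234/0.727 = 0.322.

0.322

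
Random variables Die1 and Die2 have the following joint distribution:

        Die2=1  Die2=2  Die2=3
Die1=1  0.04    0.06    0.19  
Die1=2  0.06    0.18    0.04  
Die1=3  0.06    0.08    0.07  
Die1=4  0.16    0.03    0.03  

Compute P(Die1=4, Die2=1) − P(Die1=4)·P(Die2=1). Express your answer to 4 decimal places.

0.0896

P(Die1=4) = 0.16 + 0.03 + 0.03 = 0.22.
P(Die2=1) = 0.04 + 0.06 + 0.06 + 0.16 = 0.32.
P(Die1=4, Die2=1) − P(Die1=4)P(Die2=1) = 0.16 − 0.22×0.32 = 0.0896.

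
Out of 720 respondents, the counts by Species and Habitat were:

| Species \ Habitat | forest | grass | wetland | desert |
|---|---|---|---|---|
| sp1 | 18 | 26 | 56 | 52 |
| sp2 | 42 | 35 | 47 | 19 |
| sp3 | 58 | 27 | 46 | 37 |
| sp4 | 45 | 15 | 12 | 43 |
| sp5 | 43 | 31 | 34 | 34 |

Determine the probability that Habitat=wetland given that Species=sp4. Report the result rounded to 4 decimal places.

Total with Species=sp4: 45 + 15 + 12 + 43 = 115.
P(Habitat=wetland | Species=sp4) = 12/115 = 0.1043.

0.1043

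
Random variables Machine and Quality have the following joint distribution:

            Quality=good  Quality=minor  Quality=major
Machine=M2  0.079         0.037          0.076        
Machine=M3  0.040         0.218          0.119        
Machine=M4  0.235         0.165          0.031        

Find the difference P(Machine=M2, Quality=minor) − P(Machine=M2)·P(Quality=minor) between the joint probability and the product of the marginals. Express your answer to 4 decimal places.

-0.0436

P(Machine=M2) = 0.079 + 0.037 + 0.076 = 0.192.
P(Quality=minor) = 0.037 + 0.218 + 0.165 = 0.420.
P(Machine=M2, Quality=minor) − P(Machine=M2)P(Quality=minor) = 0.037 − 0.192×0.420 = -0.0436.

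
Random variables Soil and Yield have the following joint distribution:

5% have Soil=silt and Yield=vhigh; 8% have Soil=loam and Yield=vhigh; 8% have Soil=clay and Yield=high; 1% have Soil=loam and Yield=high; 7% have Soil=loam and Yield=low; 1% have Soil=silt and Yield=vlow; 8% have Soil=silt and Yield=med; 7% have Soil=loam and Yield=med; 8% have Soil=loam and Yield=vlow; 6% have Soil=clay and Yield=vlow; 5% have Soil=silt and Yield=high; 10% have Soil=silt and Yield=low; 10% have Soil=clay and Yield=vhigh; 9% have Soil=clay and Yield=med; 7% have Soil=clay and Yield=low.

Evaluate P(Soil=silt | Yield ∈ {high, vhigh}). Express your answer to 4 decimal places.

0.2703

P(Yield=high) = 0.01 + 0.08 + 0.05 = 0.14.
P(Yield=vhigh) = 0.08 + 0.10 + 0.05 = 0.23.
P(Yield ∈ {high, vhigh}) = 0.14 + 0.23 = 0.37; P(Soil=silt, Yield ∈ {high, vhigh}) = 0.05 + 0.05 = 0.10.
P(Soil=silt | Yield ∈ {high, vhigh}) = 0.10/0.37 = 0.2703.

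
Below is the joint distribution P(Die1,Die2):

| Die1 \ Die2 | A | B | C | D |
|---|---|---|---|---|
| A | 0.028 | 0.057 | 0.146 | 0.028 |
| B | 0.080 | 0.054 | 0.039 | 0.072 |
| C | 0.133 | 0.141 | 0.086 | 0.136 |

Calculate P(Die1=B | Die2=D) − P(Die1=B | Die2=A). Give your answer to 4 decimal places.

P(Die2=D) = 0.028 + 0.072 + 0.136 = 0.236; P(Die1=B | Die2=D) = 0.072/0.236 = 0.30508.
P(Die2=A) = 0.028 + 0.080 + 0.133 = 0.241; P(Die1=B | Die2=A) = 0.080/0.241 = 0.33195.
Difference = -0.0269.

-0.0269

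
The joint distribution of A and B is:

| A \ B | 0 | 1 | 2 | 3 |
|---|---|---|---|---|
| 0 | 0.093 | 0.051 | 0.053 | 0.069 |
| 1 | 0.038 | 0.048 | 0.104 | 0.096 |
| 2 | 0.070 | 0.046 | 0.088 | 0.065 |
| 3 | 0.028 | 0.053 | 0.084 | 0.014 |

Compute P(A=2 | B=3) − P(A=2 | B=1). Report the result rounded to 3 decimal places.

0.034

P(B=3) = 0.069 + 0.096 + 0.065 + 0.014 = 0.244; P(A=2 | B=3) = 0.065/0.244 = 0.2664.
P(B=1) = 0.051 + 0.048 + 0.046 + 0.053 = 0.198; P(A=2 | B=1) = 0.046/0.198 = 0.2323.
Difference = 0.034.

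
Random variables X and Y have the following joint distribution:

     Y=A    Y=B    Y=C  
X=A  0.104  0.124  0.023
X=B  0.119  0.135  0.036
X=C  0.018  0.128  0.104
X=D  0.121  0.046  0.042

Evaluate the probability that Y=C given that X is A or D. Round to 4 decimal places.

0.1413

P(X=A) = 0.104 + 0.124 + 0.023 = 0.251.
P(X=D) = 0.121 + 0.046 + 0.042 = 0.209.
P(X ∈ {A, D}) = 0.251 + 0.209 = 0.460; P(Y=C, X ∈ {A, D}) = 0.023 + 0.042 = 0.065.
P(Y=C | X ∈ {A, D}) = 0.065/0.460 = 0.1413.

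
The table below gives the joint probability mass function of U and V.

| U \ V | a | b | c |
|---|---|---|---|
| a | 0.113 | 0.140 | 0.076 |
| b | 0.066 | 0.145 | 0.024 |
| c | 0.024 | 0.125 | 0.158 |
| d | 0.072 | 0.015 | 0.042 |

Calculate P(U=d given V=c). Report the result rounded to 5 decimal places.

P(V=c) = 0.076 + 0.024 + 0.158 + 0.042 = 0.300.
P(U=d | V=c) = 0.042/0.300 = 0.14000.

0.14000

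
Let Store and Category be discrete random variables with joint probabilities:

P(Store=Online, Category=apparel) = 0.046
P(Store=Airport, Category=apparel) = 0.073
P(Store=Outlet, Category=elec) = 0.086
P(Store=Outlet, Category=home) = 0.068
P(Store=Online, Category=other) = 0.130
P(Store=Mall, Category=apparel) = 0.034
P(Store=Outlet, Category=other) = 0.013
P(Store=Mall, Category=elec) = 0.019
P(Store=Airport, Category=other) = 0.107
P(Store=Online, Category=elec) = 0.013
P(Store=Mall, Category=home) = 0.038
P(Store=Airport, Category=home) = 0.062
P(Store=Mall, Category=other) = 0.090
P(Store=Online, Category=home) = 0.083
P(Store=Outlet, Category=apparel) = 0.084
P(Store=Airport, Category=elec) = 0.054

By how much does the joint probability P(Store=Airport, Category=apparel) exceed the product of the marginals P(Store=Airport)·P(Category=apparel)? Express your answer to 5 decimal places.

P(Store=Airport) = 0.073 + 0.054 + 0.062 + 0.107 = 0.296.
P(Category=apparel) = 0.034 + 0.073 + 0.084 + 0.046 = 0.237.
P(Store=Airport, Category=apparel) − P(Store=Airport)P(Category=apparel) = 0.073 − 0.296×0.237 = 0.00285.

0.00285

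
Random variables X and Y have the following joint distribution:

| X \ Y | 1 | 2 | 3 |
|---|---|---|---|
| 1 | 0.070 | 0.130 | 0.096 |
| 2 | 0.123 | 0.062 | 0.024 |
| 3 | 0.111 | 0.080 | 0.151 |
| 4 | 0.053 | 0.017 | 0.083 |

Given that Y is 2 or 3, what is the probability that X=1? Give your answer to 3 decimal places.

P(Y=2) = 0.130 + 0.062 + 0.080 + 0.017 = 0.289.
P(Y=3) = 0.096 + 0.024 + 0.151 + 0.083 = 0.354.
P(Y ∈ {2, 3}) = 0.289 + 0.354 = 0.643; P(X=1, Y ∈ {2, 3}) = 0.130 + 0.096 = 0.226.
P(X=1 | Y ∈ {2, 3}) = 0.226/0.643 = 0.351.

0.351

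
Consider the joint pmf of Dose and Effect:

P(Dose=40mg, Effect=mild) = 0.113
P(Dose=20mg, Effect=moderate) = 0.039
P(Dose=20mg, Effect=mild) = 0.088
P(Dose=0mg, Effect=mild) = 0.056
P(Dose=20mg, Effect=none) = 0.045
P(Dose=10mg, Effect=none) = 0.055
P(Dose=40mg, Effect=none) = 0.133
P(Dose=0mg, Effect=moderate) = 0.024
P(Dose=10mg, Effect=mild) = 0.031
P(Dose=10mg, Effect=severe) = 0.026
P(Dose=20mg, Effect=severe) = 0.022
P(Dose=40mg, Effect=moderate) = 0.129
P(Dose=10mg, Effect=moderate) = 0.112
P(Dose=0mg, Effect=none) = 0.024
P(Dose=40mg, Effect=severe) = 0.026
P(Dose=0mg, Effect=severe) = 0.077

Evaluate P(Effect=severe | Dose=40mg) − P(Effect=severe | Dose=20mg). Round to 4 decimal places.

P(Dose=40mg) = 0.133 + 0.113 + 0.129 + 0.026 = 0.401; P(Effect=severe | Dose=40mg) = 0.026/0.401 = 0.06484.
P(Dose=20mg) = 0.045 + 0.088 + 0.039 + 0.022 = 0.194; P(Effect=severe | Dose=20mg) = 0.022/0.194 = 0.11340.
Difference = -0.0486.

-0.0486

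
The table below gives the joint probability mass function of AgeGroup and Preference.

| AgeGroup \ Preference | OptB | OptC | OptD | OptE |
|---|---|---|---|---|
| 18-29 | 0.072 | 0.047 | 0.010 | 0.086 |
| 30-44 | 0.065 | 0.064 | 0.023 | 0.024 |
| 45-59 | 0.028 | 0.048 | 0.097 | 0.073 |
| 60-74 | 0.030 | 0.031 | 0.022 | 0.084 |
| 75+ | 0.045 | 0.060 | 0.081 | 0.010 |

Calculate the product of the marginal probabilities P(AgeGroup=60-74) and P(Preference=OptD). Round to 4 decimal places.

P(AgeGroup=60-74) = 0.030 + 0.031 + 0.022 + 0.084 = 0.167.
P(Preference=OptD) = 0.010 + 0.023 + 0.097 + 0.022 + 0.081 = 0.233.
Product: 0.167 × 0.233 = 0.0389.

0.0389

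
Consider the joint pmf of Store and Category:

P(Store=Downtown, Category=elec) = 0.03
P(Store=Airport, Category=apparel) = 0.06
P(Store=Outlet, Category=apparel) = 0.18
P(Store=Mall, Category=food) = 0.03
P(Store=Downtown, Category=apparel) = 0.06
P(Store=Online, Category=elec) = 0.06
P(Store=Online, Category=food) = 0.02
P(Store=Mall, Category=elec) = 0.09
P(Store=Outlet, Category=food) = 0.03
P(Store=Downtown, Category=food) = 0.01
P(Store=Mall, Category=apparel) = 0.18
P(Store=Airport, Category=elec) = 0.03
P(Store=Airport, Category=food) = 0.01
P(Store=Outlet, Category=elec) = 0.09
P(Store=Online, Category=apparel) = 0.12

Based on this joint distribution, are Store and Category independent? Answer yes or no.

yes

Every cell satisfies P(Store,Category) = P(Store)·P(Category). For instance P(Store=Airport) = 0.10, P(Category=apparel) = 0.60, and 0.10×0.60 = 0.06 matches the joint entry. So Store and Category are independent.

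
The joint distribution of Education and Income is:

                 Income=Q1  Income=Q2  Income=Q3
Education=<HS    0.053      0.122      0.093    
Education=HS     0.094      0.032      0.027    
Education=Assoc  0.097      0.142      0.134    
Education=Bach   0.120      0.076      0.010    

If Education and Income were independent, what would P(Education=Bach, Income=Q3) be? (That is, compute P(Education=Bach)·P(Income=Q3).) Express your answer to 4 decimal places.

P(Education=Bach) = 0.120 + 0.076 + 0.010 = 0.206.
P(Income=Q3) = 0.093 + 0.027 + 0.134 + 0.010 = 0.264.
Product: 0.206 × 0.264 = 0.0544.

0.0544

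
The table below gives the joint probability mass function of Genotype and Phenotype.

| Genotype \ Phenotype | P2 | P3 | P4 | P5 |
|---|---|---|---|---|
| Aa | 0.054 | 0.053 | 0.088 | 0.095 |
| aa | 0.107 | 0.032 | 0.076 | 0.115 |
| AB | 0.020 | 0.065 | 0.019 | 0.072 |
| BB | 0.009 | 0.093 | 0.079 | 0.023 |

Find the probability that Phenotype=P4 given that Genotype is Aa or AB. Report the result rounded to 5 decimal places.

0.22961

P(Genotype=Aa) = 0.054 + 0.053 + 0.088 + 0.095 = 0.290.
P(Genotype=AB) = 0.020 + 0.065 + 0.019 + 0.072 = 0.176.
P(Genotype ∈ {Aa, AB}) = 0.290 + 0.176 = 0.466; P(Phenotype=P4, Genotype ∈ {Aa, AB}) = 0.088 + 0.019 = 0.107.
P(Phenotype=P4 | Genotype ∈ {Aa, AB}) = 0.107/0.466 = 0.22961.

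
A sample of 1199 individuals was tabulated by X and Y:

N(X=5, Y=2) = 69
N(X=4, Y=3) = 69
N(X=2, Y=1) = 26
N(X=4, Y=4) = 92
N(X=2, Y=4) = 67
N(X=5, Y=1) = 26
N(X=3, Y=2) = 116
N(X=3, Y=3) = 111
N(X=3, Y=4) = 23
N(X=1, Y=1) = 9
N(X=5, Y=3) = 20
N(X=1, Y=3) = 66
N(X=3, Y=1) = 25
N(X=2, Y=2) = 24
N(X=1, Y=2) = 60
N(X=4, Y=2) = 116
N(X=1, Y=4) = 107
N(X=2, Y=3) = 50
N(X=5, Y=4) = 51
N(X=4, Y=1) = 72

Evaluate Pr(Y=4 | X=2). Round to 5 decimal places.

0.40120

Total with X=2: 26 + 24 + 50 + 67 = 167.
P(Y=4 | X=2) = 67/167 = 0.40120.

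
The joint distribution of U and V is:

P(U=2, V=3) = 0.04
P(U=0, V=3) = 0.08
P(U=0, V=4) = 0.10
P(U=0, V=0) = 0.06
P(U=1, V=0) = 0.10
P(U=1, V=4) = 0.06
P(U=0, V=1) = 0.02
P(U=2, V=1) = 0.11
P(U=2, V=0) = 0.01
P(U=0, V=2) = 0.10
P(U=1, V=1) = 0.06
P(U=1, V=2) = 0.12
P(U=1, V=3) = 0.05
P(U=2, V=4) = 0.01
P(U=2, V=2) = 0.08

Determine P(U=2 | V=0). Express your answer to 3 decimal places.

P(V=0) = 0.06 + 0.10 + 0.01 = 0.17.
P(U=2 | V=0) = 0.01/0.17 = 0.059.

0.059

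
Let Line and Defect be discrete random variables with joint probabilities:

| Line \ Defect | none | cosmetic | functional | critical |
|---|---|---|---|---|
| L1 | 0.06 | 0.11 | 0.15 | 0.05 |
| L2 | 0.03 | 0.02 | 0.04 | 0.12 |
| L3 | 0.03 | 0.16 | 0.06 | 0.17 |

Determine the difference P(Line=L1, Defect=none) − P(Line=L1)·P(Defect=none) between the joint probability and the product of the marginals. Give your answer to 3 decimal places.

0.016

P(Line=L1) = 0.06 + 0.11 + 0.15 + 0.05 = 0.37.
P(Defect=none) = 0.06 + 0.03 + 0.03 = 0.12.
P(Line=L1, Defect=none) − P(Line=L1)P(Defect=none) = 0.06 − 0.37×0.12 = 0.016.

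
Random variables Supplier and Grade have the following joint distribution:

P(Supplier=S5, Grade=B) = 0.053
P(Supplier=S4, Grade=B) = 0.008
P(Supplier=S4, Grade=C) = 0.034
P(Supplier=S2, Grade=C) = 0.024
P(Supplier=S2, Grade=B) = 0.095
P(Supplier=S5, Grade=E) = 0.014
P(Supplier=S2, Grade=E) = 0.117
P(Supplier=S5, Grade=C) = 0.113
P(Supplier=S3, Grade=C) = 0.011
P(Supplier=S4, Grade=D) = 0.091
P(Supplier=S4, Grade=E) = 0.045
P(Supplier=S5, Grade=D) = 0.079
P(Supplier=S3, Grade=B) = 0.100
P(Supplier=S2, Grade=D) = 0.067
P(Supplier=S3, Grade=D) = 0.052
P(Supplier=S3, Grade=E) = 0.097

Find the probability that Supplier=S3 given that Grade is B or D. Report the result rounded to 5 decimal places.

P(Grade=B) = 0.095 + 0.100 + 0.008 + 0.053 = 0.256.
P(Grade=D) = 0.067 + 0.052 + 0.091 + 0.079 = 0.289.
P(Grade ∈ {B, D}) = 0.256 + 0.289 = 0.545; P(Supplier=S3, Grade ∈ {B, D}) = 0.100 + 0.052 = 0.152.
P(Supplier=S3 | Grade ∈ {B, D}) = 0.152/0.545 = 0.27890.

0.27890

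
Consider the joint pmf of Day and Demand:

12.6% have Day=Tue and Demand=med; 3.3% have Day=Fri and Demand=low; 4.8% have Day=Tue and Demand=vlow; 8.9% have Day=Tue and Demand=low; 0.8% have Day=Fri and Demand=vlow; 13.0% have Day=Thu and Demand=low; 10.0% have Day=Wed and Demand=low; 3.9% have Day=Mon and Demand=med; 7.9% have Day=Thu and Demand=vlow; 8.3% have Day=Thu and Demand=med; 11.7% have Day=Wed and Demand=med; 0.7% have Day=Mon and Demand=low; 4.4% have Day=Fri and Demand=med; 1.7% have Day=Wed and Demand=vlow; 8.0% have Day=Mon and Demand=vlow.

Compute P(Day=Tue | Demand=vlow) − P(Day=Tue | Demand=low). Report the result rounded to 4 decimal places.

-0.0410

P(Demand=vlow) = 0.080 + 0.048 + 0.017 + 0.079 + 0.008 = 0.232; P(Day=Tue | Demand=vlow) = 0.048/0.232 = 0.20690.
P(Demand=low) = 0.007 + 0.089 + 0.100 + 0.130 + 0.033 = 0.359; P(Day=Tue | Demand=low) = 0.089/0.359 = 0.24791.
Difference = -0.0410.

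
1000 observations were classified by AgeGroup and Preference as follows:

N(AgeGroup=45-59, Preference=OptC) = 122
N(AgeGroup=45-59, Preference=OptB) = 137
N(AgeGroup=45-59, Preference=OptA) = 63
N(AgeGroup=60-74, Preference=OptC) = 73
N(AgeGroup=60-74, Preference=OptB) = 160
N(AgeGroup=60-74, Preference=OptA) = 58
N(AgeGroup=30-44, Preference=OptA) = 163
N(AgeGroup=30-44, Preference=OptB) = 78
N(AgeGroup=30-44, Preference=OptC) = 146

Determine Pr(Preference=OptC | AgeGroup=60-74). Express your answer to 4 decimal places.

0.2509

Total with AgeGroup=60-74: 58 + 160 + 73 = 291.
P(Preference=OptC | AgeGroup=60-74) = 73/291 = 0.2509.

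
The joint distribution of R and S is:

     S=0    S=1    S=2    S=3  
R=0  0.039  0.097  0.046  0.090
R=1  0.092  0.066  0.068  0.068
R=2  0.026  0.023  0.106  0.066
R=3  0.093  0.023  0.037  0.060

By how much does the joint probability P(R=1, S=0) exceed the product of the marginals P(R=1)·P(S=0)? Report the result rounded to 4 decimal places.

P(R=1) = 0.092 + 0.066 + 0.068 + 0.068 = 0.294.
P(S=0) = 0.039 + 0.092 + 0.026 + 0.093 = 0.250.
P(R=1, S=0) − P(R=1)P(S=0) = 0.092 − 0.294×0.250 = 0.0185.

0.0185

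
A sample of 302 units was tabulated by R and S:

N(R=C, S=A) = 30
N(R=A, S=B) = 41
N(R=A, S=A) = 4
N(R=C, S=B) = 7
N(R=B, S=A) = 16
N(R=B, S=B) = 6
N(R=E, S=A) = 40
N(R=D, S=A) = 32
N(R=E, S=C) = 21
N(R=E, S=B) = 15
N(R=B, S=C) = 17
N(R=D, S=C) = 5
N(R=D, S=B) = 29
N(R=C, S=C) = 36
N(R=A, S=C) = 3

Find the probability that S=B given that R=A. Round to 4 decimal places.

Total with R=A: 4 + 41 + 3 = 48.
P(S=B | R=A) = 41/48 = 0.8542.

0.8542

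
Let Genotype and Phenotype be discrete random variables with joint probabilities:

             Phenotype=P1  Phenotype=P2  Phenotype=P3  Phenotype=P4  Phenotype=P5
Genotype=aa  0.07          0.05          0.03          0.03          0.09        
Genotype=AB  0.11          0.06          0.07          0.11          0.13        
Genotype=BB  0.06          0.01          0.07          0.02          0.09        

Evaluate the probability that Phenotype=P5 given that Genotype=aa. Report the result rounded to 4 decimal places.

P(Genotype=aa) = 0.07 + 0.05 + 0.03 + 0.03 + 0.09 = 0.27.
P(Phenotype=P5 | Genotype=aa) = 0.09/0.27 = 0.3333.

0.3333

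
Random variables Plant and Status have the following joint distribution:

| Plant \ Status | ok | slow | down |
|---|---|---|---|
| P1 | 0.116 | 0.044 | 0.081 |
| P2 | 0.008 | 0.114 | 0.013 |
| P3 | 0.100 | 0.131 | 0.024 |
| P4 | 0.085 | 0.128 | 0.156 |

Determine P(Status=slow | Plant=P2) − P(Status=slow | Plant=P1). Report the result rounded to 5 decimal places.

P(Plant=P2) = 0.008 + 0.114 + 0.013 = 0.135; P(Status=slow | Plant=P2) = 0.114/0.135 = 0.844444.
P(Plant=P1) = 0.116 + 0.044 + 0.081 = 0.241; P(Status=slow | Plant=P1) = 0.044/0.241 = 0.182573.
Difference = 0.66187.

0.66187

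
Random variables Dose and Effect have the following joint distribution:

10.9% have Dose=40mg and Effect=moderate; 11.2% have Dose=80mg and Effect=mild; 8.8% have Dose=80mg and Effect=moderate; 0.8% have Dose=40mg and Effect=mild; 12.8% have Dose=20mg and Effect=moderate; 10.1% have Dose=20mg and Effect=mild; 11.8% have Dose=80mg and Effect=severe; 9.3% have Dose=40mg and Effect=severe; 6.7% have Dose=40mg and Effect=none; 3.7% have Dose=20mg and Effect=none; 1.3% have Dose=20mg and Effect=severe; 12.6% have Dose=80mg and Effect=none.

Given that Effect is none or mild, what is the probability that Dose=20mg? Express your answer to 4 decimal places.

0.3060

P(Effect=none) = 0.037 + 0.067 + 0.126 = 0.230.
P(Effect=mild) = 0.101 + 0.008 + 0.112 = 0.221.
P(Effect ∈ {none, mild}) = 0.230 + 0.221 = 0.451; P(Dose=20mg, Effect ∈ {none, mild}) = 0.037 + 0.101 = 0.138.
P(Dose=20mg | Effect ∈ {none, mild}) = 0.138/0.451 = 0.3060.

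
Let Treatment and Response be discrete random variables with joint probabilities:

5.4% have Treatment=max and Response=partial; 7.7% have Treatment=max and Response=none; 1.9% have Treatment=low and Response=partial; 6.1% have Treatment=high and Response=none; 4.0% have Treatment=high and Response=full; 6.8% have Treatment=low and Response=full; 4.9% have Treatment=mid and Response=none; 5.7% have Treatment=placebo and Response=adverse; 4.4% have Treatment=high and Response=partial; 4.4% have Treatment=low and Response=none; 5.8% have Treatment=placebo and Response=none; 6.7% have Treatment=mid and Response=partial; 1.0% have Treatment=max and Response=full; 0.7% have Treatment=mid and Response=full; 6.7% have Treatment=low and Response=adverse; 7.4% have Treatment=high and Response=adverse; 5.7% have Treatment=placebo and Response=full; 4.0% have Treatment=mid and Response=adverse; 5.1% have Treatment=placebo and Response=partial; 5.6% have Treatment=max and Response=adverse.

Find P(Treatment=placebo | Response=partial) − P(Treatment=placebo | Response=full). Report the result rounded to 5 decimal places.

-0.09617

P(Response=partial) = 0.051 + 0.019 + 0.067 + 0.044 + 0.054 = 0.235; P(Treatment=placebo | Response=partial) = 0.051/0.235 = 0.217021.
P(Response=full) = 0.057 + 0.068 + 0.007 + 0.040 + 0.010 = 0.182; P(Treatment=placebo | Response=full) = 0.057/0.182 = 0.313187.
Difference = -0.09617.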